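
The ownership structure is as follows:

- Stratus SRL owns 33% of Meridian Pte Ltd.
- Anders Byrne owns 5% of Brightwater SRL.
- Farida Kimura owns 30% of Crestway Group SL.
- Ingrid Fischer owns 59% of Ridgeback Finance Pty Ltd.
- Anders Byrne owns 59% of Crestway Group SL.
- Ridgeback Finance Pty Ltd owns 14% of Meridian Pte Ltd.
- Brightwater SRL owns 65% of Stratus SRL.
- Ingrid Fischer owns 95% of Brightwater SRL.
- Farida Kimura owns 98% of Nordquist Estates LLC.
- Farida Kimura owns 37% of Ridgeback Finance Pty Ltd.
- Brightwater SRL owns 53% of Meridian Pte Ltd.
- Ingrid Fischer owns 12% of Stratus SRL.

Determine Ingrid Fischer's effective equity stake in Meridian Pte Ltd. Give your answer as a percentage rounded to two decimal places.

Ingrid reaches Meridian along 4 paths.
Via Brightwater → Stratus: 95% × 65% × 33% = 20.3775%.
Via Stratus: 12% × 33% = 3.96%.
Via Brightwater: 95% × 53% = 50.35%.
Via Ridgeback: 59% × 14% = 8.26%.
Total: 20.3775% + 3.96% + 50.35% + 8.26% = 82.9475%.
Rounded: 82.95%.

82.95%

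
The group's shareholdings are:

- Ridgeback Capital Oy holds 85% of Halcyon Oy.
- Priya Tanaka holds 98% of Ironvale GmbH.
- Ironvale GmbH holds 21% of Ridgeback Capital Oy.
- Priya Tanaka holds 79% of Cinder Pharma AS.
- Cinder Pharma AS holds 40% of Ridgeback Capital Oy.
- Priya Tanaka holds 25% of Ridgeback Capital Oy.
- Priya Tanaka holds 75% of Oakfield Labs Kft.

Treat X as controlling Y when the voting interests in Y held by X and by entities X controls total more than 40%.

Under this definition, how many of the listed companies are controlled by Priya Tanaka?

Priya holds 98% of Ironvale, so Priya controls Ironvale.
Priya holds 79% of Cinder, so Priya controls Cinder.
Priya and Ironvale and Cinder together hold 25% + 21% + 40% = 86% of Ridgeback, so Priya controls Ridgeback.
Priya holds 75% of Oakfield, so Priya controls Oakfield.
Ridgeback holds 85% of Halcyon, so Priya controls Halcyon.
Priya controls 5 companies.

5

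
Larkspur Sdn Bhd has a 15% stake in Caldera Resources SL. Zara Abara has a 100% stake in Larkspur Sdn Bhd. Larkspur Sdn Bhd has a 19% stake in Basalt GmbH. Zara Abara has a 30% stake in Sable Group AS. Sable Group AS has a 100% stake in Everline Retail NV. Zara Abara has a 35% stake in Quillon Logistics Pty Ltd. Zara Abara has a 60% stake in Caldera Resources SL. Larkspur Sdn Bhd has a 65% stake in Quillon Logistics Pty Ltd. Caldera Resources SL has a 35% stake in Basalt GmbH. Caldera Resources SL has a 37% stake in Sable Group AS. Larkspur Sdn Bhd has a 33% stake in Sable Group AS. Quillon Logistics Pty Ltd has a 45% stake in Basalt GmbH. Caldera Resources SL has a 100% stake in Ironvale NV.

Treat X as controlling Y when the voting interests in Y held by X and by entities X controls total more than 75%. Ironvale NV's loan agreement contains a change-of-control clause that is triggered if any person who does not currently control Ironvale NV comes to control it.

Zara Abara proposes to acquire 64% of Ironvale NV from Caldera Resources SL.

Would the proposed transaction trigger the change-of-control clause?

The purchase adds only to Zara's holdings (Caldera's stake shrinks), so Zara is the only person who could newly come to control Ironvale.
Zara holds 100% of Larkspur, so Zara controls Larkspur.
Zara and Larkspur together hold 35% + 65% = 100% of Quillon, so Zara controls Quillon.
Neither Zara nor any entity Zara controls holds any voting interest in Ironvale.
So before the transaction, Zara does not control Ironvale.
After the purchase, Zara holds 64% of Ironvale directly, and Caldera's stake falls to 36%.
After the transaction, Zara's side holds 64% of Ironvale, not > 75%, so Zara still does not control Ironvale.
No new person acquires control, so the clause is not triggered.

No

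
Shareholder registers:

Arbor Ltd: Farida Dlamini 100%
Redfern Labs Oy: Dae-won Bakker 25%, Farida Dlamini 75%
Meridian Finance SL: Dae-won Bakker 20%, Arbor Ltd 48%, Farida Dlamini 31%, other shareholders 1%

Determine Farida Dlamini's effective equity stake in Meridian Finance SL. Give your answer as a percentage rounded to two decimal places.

79.00%

Farida reaches Meridian along 2 paths.
Via Arbor: 100% × 48% = 48%.
Direct stake: 31% = 31%.
Total: 48% + 31% = 79%.
Rounded: 79.00%.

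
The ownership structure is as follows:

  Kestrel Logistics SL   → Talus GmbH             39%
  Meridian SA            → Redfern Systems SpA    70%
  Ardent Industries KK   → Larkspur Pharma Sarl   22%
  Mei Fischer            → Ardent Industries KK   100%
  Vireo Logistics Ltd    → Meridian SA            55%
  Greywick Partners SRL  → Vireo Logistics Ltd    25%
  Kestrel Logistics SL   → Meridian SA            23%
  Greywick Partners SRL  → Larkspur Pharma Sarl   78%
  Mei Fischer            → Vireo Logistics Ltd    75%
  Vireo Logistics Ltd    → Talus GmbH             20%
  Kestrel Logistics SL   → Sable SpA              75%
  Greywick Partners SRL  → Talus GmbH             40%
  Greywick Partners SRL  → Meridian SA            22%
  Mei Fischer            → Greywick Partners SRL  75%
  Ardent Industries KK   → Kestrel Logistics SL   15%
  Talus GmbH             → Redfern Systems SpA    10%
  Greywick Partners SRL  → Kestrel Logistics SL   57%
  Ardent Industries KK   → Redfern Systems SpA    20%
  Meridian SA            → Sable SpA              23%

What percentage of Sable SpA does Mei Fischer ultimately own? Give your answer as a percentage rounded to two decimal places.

62.02%

Mei reaches Sable along 7 paths.
Via Vireo → Meridian: 75% × 55% × 23% = 9.4875%.
Via Greywick → Vireo → Meridian: 75% × 25% × 55% × 23% = 2.371875%.
Via Ardent → Kestrel → Meridian: 100% × 15% × 23% × 23% = 0.7935%.
Via Greywick → Kestrel → Meridian: 75% × 57% × 23% × 23% = 2.261475%.
Via Greywick → Meridian: 75% × 22% × 23% = 3.795%.
Via Ardent → Kestrel: 100% × 15% × 75% = 11.25%.
Via Greywick → Kestrel: 75% × 57% × 75% = 32.0625%.
Total: 9.4875% + 2.371875% + 0.7935% + 2.261475% + 3.795% + 11.25% + 32.0625% = 62.02185%.
Rounded: 62.02%.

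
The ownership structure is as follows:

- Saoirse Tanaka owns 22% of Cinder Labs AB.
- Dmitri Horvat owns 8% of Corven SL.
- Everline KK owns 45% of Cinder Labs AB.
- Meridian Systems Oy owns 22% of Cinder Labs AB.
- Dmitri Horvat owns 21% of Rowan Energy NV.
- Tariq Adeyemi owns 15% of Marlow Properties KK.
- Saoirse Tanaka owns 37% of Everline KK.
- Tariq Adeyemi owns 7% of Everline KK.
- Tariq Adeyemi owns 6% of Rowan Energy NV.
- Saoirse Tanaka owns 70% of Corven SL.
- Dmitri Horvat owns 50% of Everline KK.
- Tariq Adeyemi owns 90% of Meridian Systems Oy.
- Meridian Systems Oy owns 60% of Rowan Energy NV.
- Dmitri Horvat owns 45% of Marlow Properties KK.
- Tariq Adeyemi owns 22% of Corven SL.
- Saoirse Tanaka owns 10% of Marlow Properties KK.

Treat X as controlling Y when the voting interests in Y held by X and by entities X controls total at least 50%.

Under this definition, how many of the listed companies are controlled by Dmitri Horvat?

1

Dmitri holds 50% of Everline, so Dmitri controls Everline.
No other company's threshold is met.
Dmitri controls 1 company.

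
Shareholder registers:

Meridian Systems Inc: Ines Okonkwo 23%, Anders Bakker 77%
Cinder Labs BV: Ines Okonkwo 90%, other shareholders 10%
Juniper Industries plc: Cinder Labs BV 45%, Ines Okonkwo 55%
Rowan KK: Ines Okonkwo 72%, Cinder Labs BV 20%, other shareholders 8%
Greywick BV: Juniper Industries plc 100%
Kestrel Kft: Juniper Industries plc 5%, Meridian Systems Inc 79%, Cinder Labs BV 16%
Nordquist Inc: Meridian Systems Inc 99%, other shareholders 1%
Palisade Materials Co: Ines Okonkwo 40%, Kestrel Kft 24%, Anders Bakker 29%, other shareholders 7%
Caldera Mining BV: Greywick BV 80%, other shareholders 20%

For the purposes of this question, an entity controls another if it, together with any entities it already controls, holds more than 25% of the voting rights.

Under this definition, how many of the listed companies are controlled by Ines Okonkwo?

Ines holds 90% of Cinder, so Ines controls Cinder.
Cinder and Ines together hold 45% + 55% = 100% of Juniper, so Ines controls Juniper.
Ines and Cinder together hold 72% + 20% = 92% of Rowan, so Ines controls Rowan.
Juniper holds 100% of Greywick, so Ines controls Greywick.
Ines holds 40% of Palisade, so Ines controls Palisade.
Greywick holds 80% of Caldera, so Ines controls Caldera.
No other company's threshold is met.
Ines controls 6 companies.

6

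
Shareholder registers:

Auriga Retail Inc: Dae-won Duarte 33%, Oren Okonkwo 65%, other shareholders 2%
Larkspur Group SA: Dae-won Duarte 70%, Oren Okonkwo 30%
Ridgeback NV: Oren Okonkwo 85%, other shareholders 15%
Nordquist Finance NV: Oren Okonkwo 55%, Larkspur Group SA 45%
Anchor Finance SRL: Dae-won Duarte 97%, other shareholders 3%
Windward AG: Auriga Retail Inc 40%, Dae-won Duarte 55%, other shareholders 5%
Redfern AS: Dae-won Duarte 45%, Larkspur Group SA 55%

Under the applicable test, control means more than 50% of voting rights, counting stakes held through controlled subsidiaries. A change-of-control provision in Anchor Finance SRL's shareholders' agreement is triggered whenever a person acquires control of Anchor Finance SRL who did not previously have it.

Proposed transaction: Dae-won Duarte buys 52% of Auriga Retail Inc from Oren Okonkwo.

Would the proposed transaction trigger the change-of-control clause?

No

The purchase adds only to Dae-won's holdings (Oren's stake shrinks), so Dae-won is the only person who could newly come to control Anchor.
Dae-won holds 97% of Anchor, so Dae-won controls Anchor.
So Dae-won already controls Anchor before the transaction.
After the purchase, Dae-won's direct stake in Auriga rises to 33% + 52% = 85%, and Oren's stake falls to 13%.
Dae-won controlled Anchor already, so this is not a new person acquiring control; every other person's position is unchanged or reduced.
No new person acquires control, so the clause is not triggered.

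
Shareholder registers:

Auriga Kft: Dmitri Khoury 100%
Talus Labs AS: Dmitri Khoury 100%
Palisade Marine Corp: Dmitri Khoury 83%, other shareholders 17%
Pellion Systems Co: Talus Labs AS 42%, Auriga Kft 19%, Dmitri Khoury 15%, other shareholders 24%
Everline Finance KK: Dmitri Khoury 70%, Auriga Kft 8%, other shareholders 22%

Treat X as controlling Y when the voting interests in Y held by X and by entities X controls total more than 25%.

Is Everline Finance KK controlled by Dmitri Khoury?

Dmitri holds 100% of Auriga, so Dmitri controls Auriga.
Dmitri and Auriga together hold 70% + 8% = 78% of Everline, so Dmitri controls Everline.

Yes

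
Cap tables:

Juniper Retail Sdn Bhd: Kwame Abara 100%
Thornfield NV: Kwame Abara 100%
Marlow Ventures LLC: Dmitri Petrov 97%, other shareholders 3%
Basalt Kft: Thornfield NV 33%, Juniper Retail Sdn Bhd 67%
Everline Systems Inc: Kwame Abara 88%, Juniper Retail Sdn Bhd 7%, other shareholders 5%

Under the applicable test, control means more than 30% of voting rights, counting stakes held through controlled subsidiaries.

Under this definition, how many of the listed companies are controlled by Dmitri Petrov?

1

Dmitri holds 97% of Marlow, so Dmitri controls Marlow.
No other company's threshold is met.
Dmitri controls 1 company.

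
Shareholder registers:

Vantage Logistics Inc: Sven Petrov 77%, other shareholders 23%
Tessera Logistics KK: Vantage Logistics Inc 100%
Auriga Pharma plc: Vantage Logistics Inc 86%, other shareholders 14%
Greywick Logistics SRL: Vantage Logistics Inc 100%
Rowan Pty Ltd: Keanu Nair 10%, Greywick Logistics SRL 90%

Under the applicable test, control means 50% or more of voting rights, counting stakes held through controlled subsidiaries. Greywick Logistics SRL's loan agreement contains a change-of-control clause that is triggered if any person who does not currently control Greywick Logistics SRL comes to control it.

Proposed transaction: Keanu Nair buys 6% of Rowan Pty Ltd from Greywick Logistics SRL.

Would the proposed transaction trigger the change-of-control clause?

No

The purchase adds only to Keanu's holdings (Greywick's stake shrinks), so Keanu is the only person who could newly come to control Greywick.
Keanu's largest direct stake is 10% in Rowan, which does not meet the threshold, so Keanu controls no company.
Neither Keanu nor any entity Keanu controls holds any voting interest in Greywick.
So before the transaction, Keanu does not control Greywick.
After the purchase, Keanu's direct stake in Rowan rises to 10% + 6% = 16%, and Greywick's stake falls to 84%.
Keanu's side now holds 16% of Rowan, not ≥ 50%, so Keanu still does not control Rowan.
After the transaction, neither Keanu nor any entity Keanu controls holds a voting interest in Greywick, so Keanu still does not control it.
No new person acquires control, so the clause is not triggered.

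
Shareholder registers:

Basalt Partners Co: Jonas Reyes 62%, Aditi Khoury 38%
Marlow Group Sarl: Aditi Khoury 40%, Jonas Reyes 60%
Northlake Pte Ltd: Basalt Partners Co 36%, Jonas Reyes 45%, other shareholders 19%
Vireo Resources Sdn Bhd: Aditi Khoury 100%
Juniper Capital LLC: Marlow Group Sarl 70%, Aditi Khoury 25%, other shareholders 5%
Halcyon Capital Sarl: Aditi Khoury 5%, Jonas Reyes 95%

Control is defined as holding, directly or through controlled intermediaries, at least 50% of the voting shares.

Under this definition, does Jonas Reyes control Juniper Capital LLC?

Yes

Jonas holds 60% of Marlow, so Jonas controls Marlow.
Marlow holds 70% of Juniper, so Jonas controls Juniper.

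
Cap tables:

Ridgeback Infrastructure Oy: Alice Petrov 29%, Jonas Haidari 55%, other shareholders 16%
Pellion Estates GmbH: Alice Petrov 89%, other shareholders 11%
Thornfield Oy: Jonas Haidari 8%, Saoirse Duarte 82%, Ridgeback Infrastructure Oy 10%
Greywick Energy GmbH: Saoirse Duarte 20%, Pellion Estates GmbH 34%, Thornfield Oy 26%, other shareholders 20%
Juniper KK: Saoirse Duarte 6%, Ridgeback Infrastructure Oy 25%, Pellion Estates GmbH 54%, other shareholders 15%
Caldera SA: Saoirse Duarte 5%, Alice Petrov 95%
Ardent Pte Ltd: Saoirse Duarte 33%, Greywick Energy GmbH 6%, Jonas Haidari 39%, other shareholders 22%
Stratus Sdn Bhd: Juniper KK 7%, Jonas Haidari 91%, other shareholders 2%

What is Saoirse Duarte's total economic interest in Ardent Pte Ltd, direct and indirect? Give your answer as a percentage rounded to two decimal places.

Saoirse reaches Ardent along 3 paths.
Direct stake: 33% = 33%.
Via Greywick: 20% × 6% = 1.2%.
Via Thornfield → Greywick: 82% × 26% × 6% = 1.2792%.
Total: 33% + 1.2% + 1.2792% = 35.4792%.
Rounded: 35.48%.

35.48%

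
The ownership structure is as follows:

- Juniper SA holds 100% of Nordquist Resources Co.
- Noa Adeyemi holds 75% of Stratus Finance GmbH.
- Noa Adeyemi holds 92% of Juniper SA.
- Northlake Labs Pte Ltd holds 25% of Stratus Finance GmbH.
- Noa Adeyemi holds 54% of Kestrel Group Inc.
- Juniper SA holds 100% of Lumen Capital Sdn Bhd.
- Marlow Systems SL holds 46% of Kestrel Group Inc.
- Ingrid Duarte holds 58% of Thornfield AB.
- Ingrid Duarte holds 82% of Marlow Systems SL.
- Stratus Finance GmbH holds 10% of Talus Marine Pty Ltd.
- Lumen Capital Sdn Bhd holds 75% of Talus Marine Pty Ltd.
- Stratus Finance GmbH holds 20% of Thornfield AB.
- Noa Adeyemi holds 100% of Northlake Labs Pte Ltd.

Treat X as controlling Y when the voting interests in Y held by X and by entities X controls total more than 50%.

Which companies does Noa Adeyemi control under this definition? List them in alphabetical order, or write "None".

Juniper SA, Kestrel Group Inc, Lumen Capital Sdn Bhd, Nordquist Resources Co, Northlake Labs Pte Ltd, Stratus Finance GmbH, Talus Marine Pty Ltd

Noa holds 100% of Northlake, so Noa controls Northlake.
Northlake and Noa together hold 25% + 75% = 100% of Stratus, so Noa controls Stratus.
Noa holds 92% of Juniper, so Noa controls Juniper.
Noa holds 54% of Kestrel, so Noa controls Kestrel.
Juniper holds 100% of Nordquist, so Noa controls Nordquist.
Juniper holds 100% of Lumen, so Noa controls Lumen.
Lumen and Stratus together hold 75% + 10% = 85% of Talus, so Noa controls Talus.
No other company's threshold is met.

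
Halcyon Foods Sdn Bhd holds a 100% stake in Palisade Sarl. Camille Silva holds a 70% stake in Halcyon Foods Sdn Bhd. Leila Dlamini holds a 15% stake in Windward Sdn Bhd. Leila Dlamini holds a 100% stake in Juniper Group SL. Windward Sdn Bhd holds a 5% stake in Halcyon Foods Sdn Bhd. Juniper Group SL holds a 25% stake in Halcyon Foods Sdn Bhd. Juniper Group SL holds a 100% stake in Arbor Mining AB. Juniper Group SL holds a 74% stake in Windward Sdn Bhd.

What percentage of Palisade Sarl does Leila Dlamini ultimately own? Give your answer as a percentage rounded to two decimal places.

29.45%

Leila reaches Palisade along 3 paths.
Via Juniper → Windward → Halcyon: 100% × 74% × 5% × 100% = 3.7%.
Via Windward → Halcyon: 15% × 5% × 100% = 0.75%.
Via Juniper → Halcyon: 100% × 25% × 100% = 25%.
Total: 3.7% + 0.75% + 25% = 29.45%.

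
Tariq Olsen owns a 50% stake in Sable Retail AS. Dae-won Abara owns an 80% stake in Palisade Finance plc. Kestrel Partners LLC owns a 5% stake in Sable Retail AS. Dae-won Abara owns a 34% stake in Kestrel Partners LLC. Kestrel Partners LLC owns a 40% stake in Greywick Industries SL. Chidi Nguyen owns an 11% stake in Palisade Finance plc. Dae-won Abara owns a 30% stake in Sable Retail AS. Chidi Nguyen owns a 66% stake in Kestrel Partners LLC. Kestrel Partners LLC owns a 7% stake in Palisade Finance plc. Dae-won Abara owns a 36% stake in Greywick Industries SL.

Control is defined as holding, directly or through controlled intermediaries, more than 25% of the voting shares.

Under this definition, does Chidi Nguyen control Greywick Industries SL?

Yes

Chidi holds 66% of Kestrel, so Chidi controls Kestrel.
Kestrel holds 40% of Greywick, so Chidi controls Greywick.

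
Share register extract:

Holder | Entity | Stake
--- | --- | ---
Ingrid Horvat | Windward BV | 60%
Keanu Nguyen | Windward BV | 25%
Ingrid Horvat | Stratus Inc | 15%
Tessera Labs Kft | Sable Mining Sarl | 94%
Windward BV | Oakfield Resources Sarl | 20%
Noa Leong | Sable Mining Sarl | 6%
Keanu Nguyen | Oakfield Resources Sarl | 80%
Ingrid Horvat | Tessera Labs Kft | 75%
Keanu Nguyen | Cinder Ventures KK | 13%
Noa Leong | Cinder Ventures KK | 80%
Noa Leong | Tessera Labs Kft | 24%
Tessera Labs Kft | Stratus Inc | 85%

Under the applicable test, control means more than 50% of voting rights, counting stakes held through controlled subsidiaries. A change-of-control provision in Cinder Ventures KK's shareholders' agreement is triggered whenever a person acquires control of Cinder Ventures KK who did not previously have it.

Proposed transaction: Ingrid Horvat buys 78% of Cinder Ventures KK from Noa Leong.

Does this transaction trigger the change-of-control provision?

The purchase adds only to Ingrid's holdings (Noa's stake shrinks), so Ingrid is the only person who could newly come to control Cinder.
Ingrid holds 75% of Tessera, so Ingrid controls Tessera.
Ingrid holds 60% of Windward, so Ingrid controls Windward.
Ingrid and Tessera together hold 15% + 85% = 100% of Stratus, so Ingrid controls Stratus.
Tessera holds 94% of Sable, so Ingrid controls Sable.
Neither Ingrid nor any entity Ingrid controls holds any voting interest in Cinder.
So before the transaction, Ingrid does not control Cinder.
After the purchase, Ingrid holds 78% of Cinder directly, and Noa's stake falls to 2%.
Ingrid holds 78% of Cinder, so Ingrid controls Cinder.
Ingrid did not control Cinder before and does after, so the clause is triggered.

Yes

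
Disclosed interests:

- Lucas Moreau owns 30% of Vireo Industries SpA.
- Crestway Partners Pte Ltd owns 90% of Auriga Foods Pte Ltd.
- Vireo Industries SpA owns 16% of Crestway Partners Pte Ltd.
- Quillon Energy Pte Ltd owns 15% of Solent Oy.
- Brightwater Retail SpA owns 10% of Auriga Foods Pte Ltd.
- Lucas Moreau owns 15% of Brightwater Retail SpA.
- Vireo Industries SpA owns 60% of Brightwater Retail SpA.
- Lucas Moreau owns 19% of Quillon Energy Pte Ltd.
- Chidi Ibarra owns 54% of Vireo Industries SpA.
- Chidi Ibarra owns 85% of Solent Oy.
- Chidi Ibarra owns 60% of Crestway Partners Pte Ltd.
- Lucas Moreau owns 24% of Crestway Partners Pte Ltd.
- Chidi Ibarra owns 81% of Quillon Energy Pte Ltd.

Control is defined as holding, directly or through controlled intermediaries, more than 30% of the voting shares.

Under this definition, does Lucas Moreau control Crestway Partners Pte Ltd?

Lucas's largest direct stake is 30% in Vireo, which does not meet the threshold, so Lucas controls no company.
In Crestway, Lucas's side holds only 24%, not > 30%.
So Lucas does not control Crestway.

No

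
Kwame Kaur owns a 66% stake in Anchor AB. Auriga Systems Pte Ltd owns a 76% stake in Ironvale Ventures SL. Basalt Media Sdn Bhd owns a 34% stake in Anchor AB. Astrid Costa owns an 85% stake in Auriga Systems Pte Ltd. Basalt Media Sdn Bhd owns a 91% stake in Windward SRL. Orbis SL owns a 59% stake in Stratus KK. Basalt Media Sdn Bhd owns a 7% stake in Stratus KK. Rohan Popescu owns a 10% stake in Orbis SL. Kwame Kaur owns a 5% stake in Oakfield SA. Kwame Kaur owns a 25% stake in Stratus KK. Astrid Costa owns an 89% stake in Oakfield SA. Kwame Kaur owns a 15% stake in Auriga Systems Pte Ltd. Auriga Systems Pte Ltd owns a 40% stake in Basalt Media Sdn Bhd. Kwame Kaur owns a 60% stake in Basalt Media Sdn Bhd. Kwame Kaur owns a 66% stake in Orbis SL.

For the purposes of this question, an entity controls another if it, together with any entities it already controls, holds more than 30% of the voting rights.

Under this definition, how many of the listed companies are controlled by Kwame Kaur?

Kwame holds 60% of Basalt, so Kwame controls Basalt.
Kwame holds 66% of Orbis, so Kwame controls Orbis.
Basalt and Orbis and Kwame together hold 7% + 59% + 25% = 91% of Stratus, so Kwame controls Stratus.
Basalt holds 91% of Windward, so Kwame controls Windward.
Basalt and Kwame together hold 34% + 66% = 100% of Anchor, so Kwame controls Anchor.
No other company's threshold is met.
Kwame controls 5 companies.

5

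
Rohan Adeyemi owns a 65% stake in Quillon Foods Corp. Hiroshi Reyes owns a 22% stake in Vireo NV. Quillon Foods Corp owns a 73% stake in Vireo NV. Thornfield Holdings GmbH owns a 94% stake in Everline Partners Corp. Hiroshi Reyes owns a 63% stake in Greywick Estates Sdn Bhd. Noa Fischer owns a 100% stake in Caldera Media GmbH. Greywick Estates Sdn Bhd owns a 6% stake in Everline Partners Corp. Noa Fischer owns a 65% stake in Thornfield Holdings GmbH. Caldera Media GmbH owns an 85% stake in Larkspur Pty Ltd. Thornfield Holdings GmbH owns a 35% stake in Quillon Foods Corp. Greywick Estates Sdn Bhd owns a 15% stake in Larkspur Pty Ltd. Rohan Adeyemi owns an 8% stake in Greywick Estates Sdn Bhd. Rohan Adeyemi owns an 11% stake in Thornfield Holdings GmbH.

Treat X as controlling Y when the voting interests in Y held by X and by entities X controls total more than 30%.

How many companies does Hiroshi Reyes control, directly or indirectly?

1

Hiroshi holds 63% of Greywick, so Hiroshi controls Greywick.
No other company's threshold is met.
Hiroshi controls 1 company.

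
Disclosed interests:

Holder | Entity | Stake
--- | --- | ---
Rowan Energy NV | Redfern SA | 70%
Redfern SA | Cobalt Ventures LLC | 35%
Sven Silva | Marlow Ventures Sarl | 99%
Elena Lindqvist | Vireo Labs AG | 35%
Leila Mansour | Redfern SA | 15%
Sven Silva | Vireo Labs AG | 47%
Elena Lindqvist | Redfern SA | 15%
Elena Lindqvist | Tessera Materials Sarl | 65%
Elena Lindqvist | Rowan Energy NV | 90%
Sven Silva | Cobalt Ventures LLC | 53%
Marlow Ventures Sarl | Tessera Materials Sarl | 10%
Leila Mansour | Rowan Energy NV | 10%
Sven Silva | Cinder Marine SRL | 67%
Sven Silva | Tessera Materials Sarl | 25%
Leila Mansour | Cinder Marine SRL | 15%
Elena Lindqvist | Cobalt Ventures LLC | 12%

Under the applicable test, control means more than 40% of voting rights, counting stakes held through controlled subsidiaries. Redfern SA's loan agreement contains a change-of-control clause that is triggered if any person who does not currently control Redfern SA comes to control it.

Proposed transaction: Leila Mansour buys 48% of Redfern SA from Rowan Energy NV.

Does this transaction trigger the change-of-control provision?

The purchase adds only to Leila's holdings (Rowan's stake shrinks), so Leila is the only person who could newly come to control Redfern.
Leila's largest direct stake is 15% in Redfern, which does not meet the threshold, so Leila controls no company.
In Redfern, Leila's side holds only 15%, not > 40%.
So before the transaction, Leila does not control Redfern.
After the purchase, Leila's direct stake in Redfern rises to 15% + 48% = 63%, and Rowan's stake falls to 22%.
Leila holds 63% of Redfern, so Leila controls Redfern.
Leila did not control Redfern before and does after, so the clause is triggered.

Yes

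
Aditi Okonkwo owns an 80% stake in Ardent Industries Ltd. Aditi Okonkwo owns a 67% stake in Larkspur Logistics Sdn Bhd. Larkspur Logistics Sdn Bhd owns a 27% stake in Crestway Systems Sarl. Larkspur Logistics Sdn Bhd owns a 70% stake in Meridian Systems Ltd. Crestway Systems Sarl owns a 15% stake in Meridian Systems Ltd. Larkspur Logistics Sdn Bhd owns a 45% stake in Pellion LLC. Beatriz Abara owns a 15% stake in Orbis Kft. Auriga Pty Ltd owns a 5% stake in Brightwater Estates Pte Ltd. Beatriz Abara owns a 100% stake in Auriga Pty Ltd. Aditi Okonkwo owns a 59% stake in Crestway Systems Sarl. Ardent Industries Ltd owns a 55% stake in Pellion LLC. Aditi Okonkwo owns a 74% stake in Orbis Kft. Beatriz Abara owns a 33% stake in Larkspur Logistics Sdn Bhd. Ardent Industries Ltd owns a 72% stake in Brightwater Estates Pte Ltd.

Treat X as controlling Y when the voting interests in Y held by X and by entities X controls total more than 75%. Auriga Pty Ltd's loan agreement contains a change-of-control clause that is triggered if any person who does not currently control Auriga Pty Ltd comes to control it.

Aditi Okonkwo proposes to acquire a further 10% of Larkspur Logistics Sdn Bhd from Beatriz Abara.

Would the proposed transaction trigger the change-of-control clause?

No

The purchase adds only to Aditi's holdings (Beatriz's stake shrinks), so Aditi is the only person who could newly come to control Auriga.
Aditi holds 80% of Ardent, so Aditi controls Ardent.
Neither Aditi nor any entity Aditi controls holds any voting interest in Auriga.
So before the transaction, Aditi does not control Auriga.
After the purchase, Aditi's direct stake in Larkspur rises to 67% + 10% = 77%, and Beatriz's stake falls to 23%.
Aditi holds 77% of Larkspur, so Aditi controls Larkspur.
Larkspur and Aditi together hold 27% + 59% = 86% of Crestway, so Aditi controls Crestway.
Ardent and Larkspur together hold 55% + 45% = 100% of Pellion, so Aditi controls Pellion.
Crestway and Larkspur together hold 15% + 70% = 85% of Meridian, so Aditi controls Meridian.
After the transaction, neither Aditi nor any entity Aditi controls holds a voting interest in Auriga, so Aditi still does not control it.
No new person acquires control, so the clause is not triggered.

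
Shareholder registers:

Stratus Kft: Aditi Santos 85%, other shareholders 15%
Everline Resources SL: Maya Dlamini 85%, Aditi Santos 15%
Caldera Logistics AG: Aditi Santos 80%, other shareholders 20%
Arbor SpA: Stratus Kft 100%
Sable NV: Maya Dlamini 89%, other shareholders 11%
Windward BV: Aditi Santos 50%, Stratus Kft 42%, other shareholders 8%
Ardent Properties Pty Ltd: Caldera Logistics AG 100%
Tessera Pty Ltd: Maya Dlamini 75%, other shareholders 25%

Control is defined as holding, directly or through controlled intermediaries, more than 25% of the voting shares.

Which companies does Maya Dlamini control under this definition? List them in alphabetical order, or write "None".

Everline Resources SL, Sable NV, Tessera Pty Ltd

Maya holds 85% of Everline, so Maya controls Everline.
Maya holds 89% of Sable, so Maya controls Sable.
Maya holds 75% of Tessera, so Maya controls Tessera.
No other company's threshold is met.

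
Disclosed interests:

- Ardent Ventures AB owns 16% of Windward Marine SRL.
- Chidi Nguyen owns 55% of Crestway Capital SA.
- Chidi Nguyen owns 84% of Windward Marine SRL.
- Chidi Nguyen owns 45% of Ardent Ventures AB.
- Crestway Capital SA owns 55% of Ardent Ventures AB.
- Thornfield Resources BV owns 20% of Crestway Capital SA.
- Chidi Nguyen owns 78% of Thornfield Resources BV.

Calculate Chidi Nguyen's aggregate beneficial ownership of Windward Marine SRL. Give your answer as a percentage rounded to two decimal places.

Chidi reaches Windward along 4 paths.
Via Thornfield → Crestway → Ardent: 78% × 20% × 55% × 16% = 1.3728%.
Via Crestway → Ardent: 55% × 55% × 16% = 4.84%.
Via Ardent: 45% × 16% = 7.2%.
Direct stake: 84% = 84%.
Total: 1.3728% + 4.84% + 7.2% + 84% = 97.4128%.
Rounded: 97.41%.

97.41%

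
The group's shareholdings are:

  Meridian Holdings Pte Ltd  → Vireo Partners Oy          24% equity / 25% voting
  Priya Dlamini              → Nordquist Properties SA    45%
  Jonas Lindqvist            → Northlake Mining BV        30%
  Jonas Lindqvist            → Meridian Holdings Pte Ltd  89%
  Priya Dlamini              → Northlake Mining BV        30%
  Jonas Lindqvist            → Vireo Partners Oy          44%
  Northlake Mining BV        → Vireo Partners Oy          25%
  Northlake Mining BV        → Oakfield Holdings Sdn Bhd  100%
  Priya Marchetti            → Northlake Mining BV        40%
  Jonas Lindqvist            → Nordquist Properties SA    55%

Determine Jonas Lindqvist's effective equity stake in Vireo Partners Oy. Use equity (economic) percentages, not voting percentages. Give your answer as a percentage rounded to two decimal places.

72.86%

Jonas reaches Vireo along 3 paths.
Direct stake: 44% = 44%.
Via Northlake: 30% × 25% = 7.5%.
Via Meridian: 89% × 24% = 21.36%.
Total: 44% + 7.5% + 21.36% = 72.86%.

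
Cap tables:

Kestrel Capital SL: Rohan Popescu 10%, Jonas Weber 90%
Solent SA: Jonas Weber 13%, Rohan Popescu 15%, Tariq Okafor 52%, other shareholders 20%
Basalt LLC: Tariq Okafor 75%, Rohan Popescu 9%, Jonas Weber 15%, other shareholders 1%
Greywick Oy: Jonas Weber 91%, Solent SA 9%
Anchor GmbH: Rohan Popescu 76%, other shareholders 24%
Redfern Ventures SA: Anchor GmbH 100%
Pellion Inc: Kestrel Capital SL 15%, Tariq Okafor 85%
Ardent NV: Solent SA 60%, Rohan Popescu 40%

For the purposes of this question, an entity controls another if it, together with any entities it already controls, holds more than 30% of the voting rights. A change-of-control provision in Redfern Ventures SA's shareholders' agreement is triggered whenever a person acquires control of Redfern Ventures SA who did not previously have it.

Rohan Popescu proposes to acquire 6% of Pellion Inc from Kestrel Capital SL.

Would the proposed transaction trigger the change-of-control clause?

No

The purchase adds only to Rohan's holdings (Kestrel's stake shrinks), so Rohan is the only person who could newly come to control Redfern.
Rohan holds 76% of Anchor, so Rohan controls Anchor.
Anchor holds 100% of Redfern, so Rohan controls Redfern.
So Rohan already controls Redfern before the transaction.
After the purchase, Rohan holds 6% of Pellion directly, and Kestrel's stake falls to 9%.
Rohan controlled Redfern already, so this is not a new person acquiring control; every other person's position is unchanged or reduced.
No new person acquires control, so the clause is not triggered.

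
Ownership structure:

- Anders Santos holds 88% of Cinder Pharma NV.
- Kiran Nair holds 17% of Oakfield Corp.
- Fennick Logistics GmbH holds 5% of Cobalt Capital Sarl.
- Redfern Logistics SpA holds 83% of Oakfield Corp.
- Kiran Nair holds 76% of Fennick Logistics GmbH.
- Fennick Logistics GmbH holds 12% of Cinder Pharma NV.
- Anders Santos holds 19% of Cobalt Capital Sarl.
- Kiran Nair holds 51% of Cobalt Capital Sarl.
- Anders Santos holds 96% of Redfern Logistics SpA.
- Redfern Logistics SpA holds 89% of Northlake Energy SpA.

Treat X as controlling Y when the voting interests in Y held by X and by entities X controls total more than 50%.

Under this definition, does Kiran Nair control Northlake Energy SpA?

No

Kiran holds 76% of Fennick, so Kiran controls Fennick.
Kiran and Fennick together hold 51% + 5% = 56% of Cobalt, so Kiran controls Cobalt.
Neither Kiran nor any entity Kiran controls holds any voting interest in Northlake.
So Kiran does not control Northlake.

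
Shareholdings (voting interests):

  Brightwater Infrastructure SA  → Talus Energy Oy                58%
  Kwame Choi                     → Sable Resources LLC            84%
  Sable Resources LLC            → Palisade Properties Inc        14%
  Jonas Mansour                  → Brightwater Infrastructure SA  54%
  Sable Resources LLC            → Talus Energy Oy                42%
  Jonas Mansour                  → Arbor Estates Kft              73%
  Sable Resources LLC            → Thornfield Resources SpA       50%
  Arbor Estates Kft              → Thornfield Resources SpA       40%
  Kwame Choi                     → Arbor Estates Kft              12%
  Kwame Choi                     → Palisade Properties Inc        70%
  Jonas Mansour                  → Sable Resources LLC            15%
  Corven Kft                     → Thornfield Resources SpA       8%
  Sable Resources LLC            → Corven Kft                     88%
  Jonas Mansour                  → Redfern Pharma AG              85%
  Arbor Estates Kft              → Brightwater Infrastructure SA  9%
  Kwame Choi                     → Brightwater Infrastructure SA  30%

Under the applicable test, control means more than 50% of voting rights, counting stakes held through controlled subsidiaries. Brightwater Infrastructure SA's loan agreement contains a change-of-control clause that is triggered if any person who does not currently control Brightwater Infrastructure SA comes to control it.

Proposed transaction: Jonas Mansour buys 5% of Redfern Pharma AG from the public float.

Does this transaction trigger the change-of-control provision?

The purchase changes only Jonas's holdings, so Jonas is the only person who could newly come to control Brightwater.
Jonas holds 73% of Arbor, so Jonas controls Arbor.
Jonas and Arbor together hold 54% + 9% = 63% of Brightwater, so Jonas controls Brightwater.
So Jonas already controls Brightwater before the transaction.
After the purchase, Jonas's direct stake in Redfern rises to 85% + 5% = 90%.
Jonas controlled Brightwater already, so this is not a new person acquiring control; every other person's position is unchanged or reduced.
No new person acquires control, so the clause is not triggered.

No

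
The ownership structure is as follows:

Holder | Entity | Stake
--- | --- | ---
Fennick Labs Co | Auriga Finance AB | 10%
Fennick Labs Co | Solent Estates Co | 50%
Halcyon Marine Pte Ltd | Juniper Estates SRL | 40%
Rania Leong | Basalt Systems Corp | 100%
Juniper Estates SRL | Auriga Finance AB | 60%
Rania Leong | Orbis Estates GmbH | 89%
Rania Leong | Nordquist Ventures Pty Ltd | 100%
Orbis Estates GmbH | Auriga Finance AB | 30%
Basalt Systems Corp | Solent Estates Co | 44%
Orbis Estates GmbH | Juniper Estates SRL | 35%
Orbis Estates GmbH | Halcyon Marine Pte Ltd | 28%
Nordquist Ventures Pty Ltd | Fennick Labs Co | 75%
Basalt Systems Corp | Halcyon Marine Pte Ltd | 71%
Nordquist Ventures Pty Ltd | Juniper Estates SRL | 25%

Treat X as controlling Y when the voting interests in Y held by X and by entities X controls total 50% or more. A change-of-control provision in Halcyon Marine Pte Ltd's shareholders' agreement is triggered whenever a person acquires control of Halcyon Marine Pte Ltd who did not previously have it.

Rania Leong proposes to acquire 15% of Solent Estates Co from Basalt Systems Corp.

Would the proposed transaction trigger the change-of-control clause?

No

The purchase adds only to Rania's holdings (Basalt's stake shrinks), so Rania is the only person who could newly come to control Halcyon.
Rania holds 89% of Orbis, so Rania controls Orbis.
Rania holds 100% of Basalt, so Rania controls Basalt.
Orbis and Basalt together hold 28% + 71% = 99% of Halcyon, so Rania controls Halcyon.
So Rania already controls Halcyon before the transaction.
After the purchase, Rania holds 15% of Solent directly, and Basalt's stake falls to 29%.
Rania controlled Halcyon already, so this is not a new person acquiring control; every other person's position is unchanged or reduced.
No new person acquires control, so the clause is not triggered.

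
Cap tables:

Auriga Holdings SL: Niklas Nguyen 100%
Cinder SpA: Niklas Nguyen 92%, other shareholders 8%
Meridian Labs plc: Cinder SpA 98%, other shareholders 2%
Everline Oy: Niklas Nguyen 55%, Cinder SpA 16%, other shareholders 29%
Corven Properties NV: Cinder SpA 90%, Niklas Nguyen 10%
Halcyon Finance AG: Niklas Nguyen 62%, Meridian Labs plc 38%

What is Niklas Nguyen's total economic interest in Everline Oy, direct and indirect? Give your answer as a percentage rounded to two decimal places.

69.72%

Niklas reaches Everline along 2 paths.
Direct stake: 55% = 55%.
Via Cinder: 92% × 16% = 14.72%.
Total: 55% + 14.72% = 69.72%.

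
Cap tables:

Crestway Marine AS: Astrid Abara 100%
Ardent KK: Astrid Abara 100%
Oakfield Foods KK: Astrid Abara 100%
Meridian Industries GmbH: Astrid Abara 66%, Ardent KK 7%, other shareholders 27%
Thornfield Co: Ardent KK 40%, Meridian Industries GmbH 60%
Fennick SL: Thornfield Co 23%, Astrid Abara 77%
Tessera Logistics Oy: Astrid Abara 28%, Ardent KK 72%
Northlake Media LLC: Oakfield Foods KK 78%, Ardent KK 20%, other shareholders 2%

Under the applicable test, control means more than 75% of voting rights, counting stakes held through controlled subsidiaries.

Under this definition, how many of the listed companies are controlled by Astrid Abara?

Astrid holds 100% of Crestway, so Astrid controls Crestway.
Astrid holds 100% of Ardent, so Astrid controls Ardent.
Astrid holds 100% of Oakfield, so Astrid controls Oakfield.
Astrid holds 77% of Fennick, so Astrid controls Fennick.
Astrid and Ardent together hold 28% + 72% = 100% of Tessera, so Astrid controls Tessera.
Oakfield and Ardent together hold 78% + 20% = 98% of Northlake, so Astrid controls Northlake.
No other company's threshold is met.
Astrid controls 6 companies.

6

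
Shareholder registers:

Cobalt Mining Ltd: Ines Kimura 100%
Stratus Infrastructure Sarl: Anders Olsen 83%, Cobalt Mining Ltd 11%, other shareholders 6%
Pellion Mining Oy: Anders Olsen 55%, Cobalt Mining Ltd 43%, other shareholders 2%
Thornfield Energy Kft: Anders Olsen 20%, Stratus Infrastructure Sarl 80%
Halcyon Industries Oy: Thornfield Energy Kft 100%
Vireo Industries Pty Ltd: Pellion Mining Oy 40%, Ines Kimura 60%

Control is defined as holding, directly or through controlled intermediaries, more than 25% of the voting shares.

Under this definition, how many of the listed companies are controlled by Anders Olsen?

Anders holds 83% of Stratus, so Anders controls Stratus.
Anders holds 55% of Pellion, so Anders controls Pellion.
Anders and Stratus together hold 20% + 80% = 100% of Thornfield, so Anders controls Thornfield.
Thornfield holds 100% of Halcyon, so Anders controls Halcyon.
Pellion holds 40% of Vireo, so Anders controls Vireo.
No other company's threshold is met.
Anders controls 5 companies.

5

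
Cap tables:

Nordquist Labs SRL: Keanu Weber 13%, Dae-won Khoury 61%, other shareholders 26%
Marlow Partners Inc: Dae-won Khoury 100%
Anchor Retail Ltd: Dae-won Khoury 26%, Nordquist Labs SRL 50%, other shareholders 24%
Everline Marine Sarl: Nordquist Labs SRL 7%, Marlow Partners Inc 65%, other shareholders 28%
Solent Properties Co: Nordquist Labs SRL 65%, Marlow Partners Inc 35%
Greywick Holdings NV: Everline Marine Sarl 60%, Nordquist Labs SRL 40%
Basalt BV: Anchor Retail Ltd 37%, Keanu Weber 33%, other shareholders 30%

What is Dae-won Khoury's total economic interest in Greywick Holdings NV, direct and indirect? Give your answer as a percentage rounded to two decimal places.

Dae-won reaches Greywick along 3 paths.
Via Nordquist → Everline: 61% × 7% × 60% = 2.562%.
Via Marlow → Everline: 100% × 65% × 60% = 39%.
Via Nordquist: 61% × 40% = 24.4%.
Total: 2.562% + 39% + 24.4% = 65.962%.
Rounded: 65.96%.

65.96%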